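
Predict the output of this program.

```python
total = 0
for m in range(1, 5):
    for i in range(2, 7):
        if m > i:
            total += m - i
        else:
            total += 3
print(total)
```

55

m=1,i=2: not 1>2, total = 0+3 = 3
m=1,i=3: not 1>3, total = 3+3 = 6
m=1,i=4: not 1>4, total = 6+3 = 9
m=1,i=5: not 1>5, total = 9+3 = 12
m=1,i=6: not 1>6, total = 12+3 = 15
m=2,i=2: not 2>2, total = 15+3 = 18
m=2,i=3: not 2>3, total = 18+3 = 21
m=2,i=4: not 2>4, total = 21+3 = 24
m=2,i=5: not 2>5, total = 24+3 = 27
m=2,i=6: not 2>6, total = 27+3 = 30
m=3,i=2: 3>2, total = 30+1 = 31
m=3,i=3: not 3>3, total = 31+3 = 34
m=3,i=4: not 3>4, total = 34+3 = 37
m=3,i=5: not 3>5, total = 37+3 = 40
m=3,i=6: not 3>6, total = 40+3 = 43
m=4,i=2: 4>2, total = 43+2 = 45
m=4,i=3: 4>3, total = 45+1 = 46
m=4,i=4: not 4>4, total = 46+3 = 49
m=4,i=5: not 4>5, total = 49+3 = 52
m=4,i=6: not 4>6, total = 52+3 = 55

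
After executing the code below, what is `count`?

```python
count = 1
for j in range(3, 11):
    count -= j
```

j=3: count = 1-3 = -2
j=4: count = (-2)-4 = -6
j=5: count = (-6)-5 = -11
j=6: count = (-11)-6 = -17
j=7: count = (-17)-7 = -24
j=8: count = (-24)-8 = -32
j=9: count = (-32)-9 = -41
j=10: count = (-41)-10 = -51

-51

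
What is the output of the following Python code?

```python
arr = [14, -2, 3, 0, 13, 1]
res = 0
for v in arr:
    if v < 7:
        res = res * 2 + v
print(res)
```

-3

v=14: not <7
v=-2: <7, res = 0*2+(-2) = -2
v=3: <7, res = (-2)*2+3 = -1
v=0: <7, res = (-1)*2+0 = -2
v=13: not <7
v=1: <7, res = (-2)*2+1 = -3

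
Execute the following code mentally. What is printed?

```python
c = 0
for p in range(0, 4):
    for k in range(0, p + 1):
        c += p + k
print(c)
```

30

p=0,k=0: c = 0+0 = 0
p=1,k=0: c = 0+1 = 1
p=1,k=1: c = 1+2 = 3
p=2,k=0: c = 3+2 = 5
p=2,k=1: c = 5+3 = 8
p=2,k=2: c = 8+4 = 12
p=3,k=0: c = 12+3 = 15
p=3,k=1: c = 15+4 = 19
p=3,k=2: c = 19+5 = 24
p=3,k=3: c = 24+6 = 30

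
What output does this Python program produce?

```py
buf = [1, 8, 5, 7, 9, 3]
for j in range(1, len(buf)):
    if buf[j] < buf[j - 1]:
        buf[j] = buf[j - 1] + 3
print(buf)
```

j=1: 8>=1, unchanged → [1, 8, 5, 7, 9, 3]
j=2: 5<8, buf[2] = 8+3 = 11 → [1, 8, 11, 7, 9, 3]
j=3: 7<11, buf[3] = 11+3 = 14 → [1, 8, 11, 14, 9, 3]
j=4: 9<14, buf[4] = 14+3 = 17 → [1, 8, 11, 14, 17, 3]
j=5: 3<17, buf[5] = 17+3 = 20 → [1, 8, 11, 14, 17, 20]

[1, 8, 11, 14, 17, 20]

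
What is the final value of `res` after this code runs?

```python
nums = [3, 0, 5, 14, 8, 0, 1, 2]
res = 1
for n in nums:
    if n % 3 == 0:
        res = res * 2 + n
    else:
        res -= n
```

-37

n=3: %3==0, res = 1*2+3 = 5
n=0: %3==0, res = 5*2+0 = 10
n=5: not %3==0, res = 10-5 = 5
n=14: not %3==0, res = 5-14 = -9
n=8: not %3==0, res = (-9)-8 = -17
n=0: %3==0, res = (-17)*2+0 = -34
n=1: not %3==0, res = (-34)-1 = -35
n=2: not %3==0, res = (-35)-2 = -37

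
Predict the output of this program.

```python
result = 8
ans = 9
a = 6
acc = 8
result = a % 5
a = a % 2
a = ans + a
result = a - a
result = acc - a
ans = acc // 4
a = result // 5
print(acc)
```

result = 6%5 = 1
a = 6%2 = 0
a = 9+0 = 9
result = 9-9 = 0
result = 8-9 = -1
ans = 8//4 = 2
a = (-1)//5 = -1

8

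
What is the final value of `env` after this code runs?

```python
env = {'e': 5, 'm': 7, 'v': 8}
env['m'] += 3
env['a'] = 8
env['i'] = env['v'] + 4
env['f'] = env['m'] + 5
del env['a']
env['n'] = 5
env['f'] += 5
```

{'e': 5, 'm': 10, 'v': 8, 'i': 12, 'f': 20, 'n': 5}

env['m'] = 7+3 = 10 → {'e': 5, 'm': 10, 'v': 8}
env['a'] = 8 → {'e': 5, 'm': 10, 'v': 8, 'a': 8}
env['i'] = env['v']+4 = 12 → {'e': 5, 'm': 10, 'v': 8, 'a': 8, 'i': 12}
env['f'] = env['m']+5 = 15 → {'e': 5, 'm': 10, 'v': 8, 'a': 8, 'i': 12, 'f': 15}
del 'a' → {'e': 5, 'm': 10, 'v': 8, 'i': 12, 'f': 15}
env['n'] = 5 → {'e': 5, 'm': 10, 'v': 8, 'i': 12, 'f': 15, 'n': 5}
env['f'] = 15+5 = 20 → {'e': 5, 'm': 10, 'v': 8, 'i': 12, 'f': 20, 'n': 5}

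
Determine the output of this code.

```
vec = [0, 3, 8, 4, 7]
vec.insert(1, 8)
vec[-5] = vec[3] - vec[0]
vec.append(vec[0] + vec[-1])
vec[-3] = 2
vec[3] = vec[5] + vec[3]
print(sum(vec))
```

insert 8 at 1 → [0, 8, 3, 8, 4, 7]
vec[-5] = vec[3]-vec[0] = 8-0 = 8 → [0, 8, 3, 8, 4, 7]
append vec[0]+vec[-1] = 0+7 = 7 → [0, 8, 3, 8, 4, 7, 7]
vec[-3] = 2 → [0, 8, 3, 8, 2, 7, 7]
vec[3] = vec[5]+vec[3] = 7+8 = 15 → [0, 8, 3, 15, 2, 7, 7]
sum = 42

42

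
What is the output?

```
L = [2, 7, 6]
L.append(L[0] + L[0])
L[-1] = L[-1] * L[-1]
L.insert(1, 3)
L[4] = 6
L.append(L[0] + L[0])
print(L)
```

append L[0]+L[0] = 2+2 = 4 → [2, 7, 6, 4]
L[-1] = L[-1]*L[-1] = 4*4 = 16 → [2, 7, 6, 16]
insert 3 at 1 → [2, 3, 7, 6, 16]
L[4] = 6 → [2, 3, 7, 6, 6]
append L[0]+L[0] = 2+2 = 4 → [2, 3, 7, 6, 6, 4]

[2, 3, 7, 6, 6, 4]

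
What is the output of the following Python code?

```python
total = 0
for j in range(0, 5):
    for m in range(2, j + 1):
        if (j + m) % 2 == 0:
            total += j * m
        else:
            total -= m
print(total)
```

j=2,m=2: even sum, total = 0+4 = 4
j=3,m=2: odd sum, total = 4-2 = 2
j=3,m=3: even sum, total = 2+9 = 11
j=4,m=2: even sum, total = 11+8 = 19
j=4,m=3: odd sum, total = 19-3 = 16
j=4,m=4: even sum, total = 16+16 = 32

32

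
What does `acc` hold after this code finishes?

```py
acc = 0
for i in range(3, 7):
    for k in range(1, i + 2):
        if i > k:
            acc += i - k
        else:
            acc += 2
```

i=3,k=1: 3>1, acc = 0+2 = 2
i=3,k=2: 3>2, acc = 2+1 = 3
i=3,k=3: not 3>3, acc = 3+2 = 5
i=3,k=4: not 3>4, acc = 5+2 = 7
i=4,k=1: 4>1, acc = 7+3 = 10
i=4,k=2: 4>2, acc = 10+2 = 12
i=4,k=3: 4>3, acc = 12+1 = 13
i=4,k=4: not 4>4, acc = 13+2 = 15
i=4,k=5: not 4>5, acc = 15+2 = 17
i=5,k=1: 5>1, acc = 17+4 = 21
i=5,k=2: 5>2, acc = 21+3 = 24
i=5,k=3: 5>3, acc = 24+2 = 26
i=5,k=4: 5>4, acc = 26+1 = 27
i=5,k=5: not 5>5, acc = 27+2 = 29
i=5,k=6: not 5>6, acc = 29+2 = 31
i=6,k=1: 6>1, acc = 31+5 = 36
i=6,k=2: 6>2, acc = 36+4 = 40
i=6,k=3: 6>3, acc = 40+3 = 43
i=6,k=4: 6>4, acc = 43+2 = 45
i=6,k=5: 6>5, acc = 45+1 = 46
i=6,k=6: not 6>6, acc = 46+2 = 48
i=6,k=7: not 6>7, acc = 48+2 = 50

50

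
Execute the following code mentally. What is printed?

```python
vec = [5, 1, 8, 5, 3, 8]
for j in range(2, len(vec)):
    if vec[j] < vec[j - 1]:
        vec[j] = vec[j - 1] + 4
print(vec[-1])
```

20

j=2: 8>=1, unchanged → [5, 1, 8, 5, 3, 8]
j=3: 5<8, vec[3] = 8+4 = 12 → [5, 1, 8, 12, 3, 8]
j=4: 3<12, vec[4] = 12+4 = 16 → [5, 1, 8, 12, 16, 8]
j=5: 8<16, vec[5] = 16+4 = 20 → [5, 1, 8, 12, 16, 20]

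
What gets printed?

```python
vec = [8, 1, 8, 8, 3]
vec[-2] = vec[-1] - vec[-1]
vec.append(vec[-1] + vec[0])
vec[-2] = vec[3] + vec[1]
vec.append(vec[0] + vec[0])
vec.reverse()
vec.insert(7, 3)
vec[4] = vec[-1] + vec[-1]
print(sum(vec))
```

vec[-2] = vec[-1]-vec[-1] = 3-3 = 0 → [8, 1, 8, 0, 3]
append vec[-1]+vec[0] = 3+8 = 11 → [8, 1, 8, 0, 3, 11]
vec[-2] = vec[3]+vec[1] = 0+1 = 1 → [8, 1, 8, 0, 1, 11]
append vec[0]+vec[0] = 8+8 = 16 → [8, 1, 8, 0, 1, 11, 16]
reverse → [16, 11, 1, 0, 8, 1, 8]
insert 3 at 7 → [16, 11, 1, 0, 8, 1, 8, 3]
vec[4] = vec[-1]+vec[-1] = 3+3 = 6 → [16, 11, 1, 0, 6, 1, 8, 3]
sum = 46

46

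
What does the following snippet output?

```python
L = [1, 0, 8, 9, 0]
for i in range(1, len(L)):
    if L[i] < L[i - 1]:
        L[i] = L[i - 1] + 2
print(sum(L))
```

i=1: 0<1, L[1] = 1+2 = 3 → [1, 3, 8, 9, 0]
i=2: 8>=3, unchanged → [1, 3, 8, 9, 0]
i=3: 9>=8, unchanged → [1, 3, 8, 9, 0]
i=4: 0<9, L[4] = 9+2 = 11 → [1, 3, 8, 9, 11]
sum = 32

32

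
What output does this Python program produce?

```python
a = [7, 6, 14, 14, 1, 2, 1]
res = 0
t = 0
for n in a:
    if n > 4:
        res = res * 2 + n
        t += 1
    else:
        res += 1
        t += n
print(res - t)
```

n=7: >4, res = 0*2+7 = 7; t=1
n=6: >4, res = 7*2+6 = 20; t=2
n=14: >4, res = 20*2+14 = 54; t=3
n=14: >4, res = 54*2+14 = 122; t=4
n=1: not >4, res = 122+1 = 123; t=5
n=2: not >4, res = 123+1 = 124; t=7
n=1: not >4, res = 124+1 = 125; t=8
res-t = 125-8 = 117

117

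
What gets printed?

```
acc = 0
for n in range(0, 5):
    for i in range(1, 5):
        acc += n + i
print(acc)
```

90

n=0,i=1: acc = 0+1 = 1
n=0,i=2: acc = 1+2 = 3
n=0,i=3: acc = 3+3 = 6
n=0,i=4: acc = 6+4 = 10
n=1,i=1: acc = 10+2 = 12
n=1,i=2: acc = 12+3 = 15
n=1,i=3: acc = 15+4 = 19
n=1,i=4: acc = 19+5 = 24
n=2,i=1: acc = 24+3 = 27
n=2,i=2: acc = 27+4 = 31
n=2,i=3: acc = 31+5 = 36
n=2,i=4: acc = 36+6 = 42
n=3,i=1: acc = 42+4 = 46
n=3,i=2: acc = 46+5 = 51
n=3,i=3: acc = 51+6 = 57
n=3,i=4: acc = 57+7 = 64
n=4,i=1: acc = 64+5 = 69
n=4,i=2: acc = 69+6 = 75
n=4,i=3: acc = 75+7 = 82
n=4,i=4: acc = 82+8 = 90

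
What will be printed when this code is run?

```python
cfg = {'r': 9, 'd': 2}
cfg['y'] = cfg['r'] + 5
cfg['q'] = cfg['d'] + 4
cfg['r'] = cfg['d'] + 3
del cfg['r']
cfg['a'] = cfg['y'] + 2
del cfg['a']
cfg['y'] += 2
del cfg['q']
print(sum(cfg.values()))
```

cfg['y'] = cfg['r']+5 = 14 → {'r': 9, 'd': 2, 'y': 14}
cfg['q'] = cfg['d']+4 = 6 → {'r': 9, 'd': 2, 'y': 14, 'q': 6}
cfg['r'] = cfg['d']+3 = 5 → {'r': 5, 'd': 2, 'y': 14, 'q': 6}
del 'r' → {'d': 2, 'y': 14, 'q': 6}
cfg['a'] = cfg['y']+2 = 16 → {'d': 2, 'y': 14, 'q': 6, 'a': 16}
del 'a' → {'d': 2, 'y': 14, 'q': 6}
cfg['y'] = 14+2 = 16 → {'d': 2, 'y': 16, 'q': 6}
del 'q' → {'d': 2, 'y': 16}
sum of values = 18

18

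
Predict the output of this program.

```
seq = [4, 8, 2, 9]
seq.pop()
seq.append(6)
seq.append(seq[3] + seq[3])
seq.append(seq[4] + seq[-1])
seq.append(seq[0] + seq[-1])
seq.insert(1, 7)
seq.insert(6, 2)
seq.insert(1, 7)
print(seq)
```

pop() removes 9 → [4, 8, 2]
append 6 → [4, 8, 2, 6]
append seq[3]+seq[3] = 6+6 = 12 → [4, 8, 2, 6, 12]
append seq[4]+seq[-1] = 12+12 = 24 → [4, 8, 2, 6, 12, 24]
append seq[0]+seq[-1] = 4+24 = 28 → [4, 8, 2, 6, 12, 24, 28]
insert 7 at 1 → [4, 7, 8, 2, 6, 12, 24, 28]
insert 2 at 6 → [4, 7, 8, 2, 6, 12, 2, 24, 28]
insert 7 at 1 → [4, 7, 7, 8, 2, 6, 12, 2, 24, 28]

[4, 7, 7, 8, 2, 6, 12, 2, 24, 28]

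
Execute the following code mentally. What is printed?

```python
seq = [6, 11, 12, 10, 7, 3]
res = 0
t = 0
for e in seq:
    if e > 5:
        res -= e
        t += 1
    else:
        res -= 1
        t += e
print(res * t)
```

-376

e=6: >5, res = 0-6 = -6; t=1
e=11: >5, res = (-6)-11 = -17; t=2
e=12: >5, res = (-17)-12 = -29; t=3
e=10: >5, res = (-29)-10 = -39; t=4
e=7: >5, res = (-39)-7 = -46; t=5
e=3: not >5, res = (-46)-1 = -47; t=8
res*t = (-47)*8 = -376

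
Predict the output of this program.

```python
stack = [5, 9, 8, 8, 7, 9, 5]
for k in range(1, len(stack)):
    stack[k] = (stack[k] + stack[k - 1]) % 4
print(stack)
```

k=1: stack[1] = (9+5)%4 = 2 → [5, 2, 8, 8, 7, 9, 5]
k=2: stack[2] = (8+2)%4 = 2 → [5, 2, 2, 8, 7, 9, 5]
k=3: stack[3] = (8+2)%4 = 2 → [5, 2, 2, 2, 7, 9, 5]
k=4: stack[4] = (7+2)%4 = 1 → [5, 2, 2, 2, 1, 9, 5]
k=5: stack[5] = (9+1)%4 = 2 → [5, 2, 2, 2, 1, 2, 5]
k=6: stack[6] = (5+2)%4 = 3 → [5, 2, 2, 2, 1, 2, 3]

[5, 2, 2, 2, 1, 2, 3]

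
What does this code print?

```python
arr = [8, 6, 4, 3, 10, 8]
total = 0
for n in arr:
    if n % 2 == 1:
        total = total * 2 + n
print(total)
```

3

n=8: not odd
n=6: not odd
n=4: not odd
n=3: odd, total = 0*2+3 = 3
n=10: not odd
n=8: not odd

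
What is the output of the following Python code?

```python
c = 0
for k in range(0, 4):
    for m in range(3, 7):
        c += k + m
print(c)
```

k=0,m=3: c = 0+3 = 3
k=0,m=4: c = 3+4 = 7
k=0,m=5: c = 7+5 = 12
k=0,m=6: c = 12+6 = 18
k=1,m=3: c = 18+4 = 22
k=1,m=4: c = 22+5 = 27
k=1,m=5: c = 27+6 = 33
k=1,m=6: c = 33+7 = 40
k=2,m=3: c = 40+5 = 45
k=2,m=4: c = 45+6 = 51
k=2,m=5: c = 51+7 = 58
k=2,m=6: c = 58+8 = 66
k=3,m=3: c = 66+6 = 72
k=3,m=4: c = 72+7 = 79
k=3,m=5: c = 79+8 = 87
k=3,m=6: c = 87+9 = 96

96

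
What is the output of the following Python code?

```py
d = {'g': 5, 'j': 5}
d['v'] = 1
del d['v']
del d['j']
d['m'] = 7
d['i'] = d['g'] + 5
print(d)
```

{'g': 5, 'm': 7, 'i': 10}

d['v'] = 1 → {'g': 5, 'j': 5, 'v': 1}
del 'v' → {'g': 5, 'j': 5}
del 'j' → {'g': 5}
d['m'] = 7 → {'g': 5, 'm': 7}
d['i'] = d['g']+5 = 10 → {'g': 5, 'm': 7, 'i': 10}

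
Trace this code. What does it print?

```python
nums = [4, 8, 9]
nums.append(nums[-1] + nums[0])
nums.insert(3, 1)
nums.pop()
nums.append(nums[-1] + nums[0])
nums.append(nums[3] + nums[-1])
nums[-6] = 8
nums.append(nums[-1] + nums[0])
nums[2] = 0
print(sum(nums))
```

append nums[-1]+nums[0] = 9+4 = 13 → [4, 8, 9, 13]
insert 1 at 3 → [4, 8, 9, 1, 13]
pop() removes 13 → [4, 8, 9, 1]
append nums[-1]+nums[0] = 1+4 = 5 → [4, 8, 9, 1, 5]
append nums[3]+nums[-1] = 1+5 = 6 → [4, 8, 9, 1, 5, 6]
nums[-6] = 8 → [8, 8, 9, 1, 5, 6]
append nums[-1]+nums[0] = 6+8 = 14 → [8, 8, 9, 1, 5, 6, 14]
nums[2] = 0 → [8, 8, 0, 1, 5, 6, 14]
sum = 42

42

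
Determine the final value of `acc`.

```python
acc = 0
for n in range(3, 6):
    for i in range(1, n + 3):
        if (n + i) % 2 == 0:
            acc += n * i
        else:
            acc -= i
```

128

n=3,i=1: even sum, acc = 0+3 = 3
n=3,i=2: odd sum, acc = 3-2 = 1
n=3,i=3: even sum, acc = 1+9 = 10
n=3,i=4: odd sum, acc = 10-4 = 6
n=3,i=5: even sum, acc = 6+15 = 21
n=4,i=1: odd sum, acc = 21-1 = 20
n=4,i=2: even sum, acc = 20+8 = 28
n=4,i=3: odd sum, acc = 28-3 = 25
n=4,i=4: even sum, acc = 25+16 = 41
n=4,i=5: odd sum, acc = 41-5 = 36
n=4,i=6: even sum, acc = 36+24 = 60
n=5,i=1: even sum, acc = 60+5 = 65
n=5,i=2: odd sum, acc = 65-2 = 63
n=5,i=3: even sum, acc = 63+15 = 78
n=5,i=4: odd sum, acc = 78-4 = 74
n=5,i=5: even sum, acc = 74+25 = 99
n=5,i=6: odd sum, acc = 99-6 = 93
n=5,i=7: even sum, acc = 93+35 = 128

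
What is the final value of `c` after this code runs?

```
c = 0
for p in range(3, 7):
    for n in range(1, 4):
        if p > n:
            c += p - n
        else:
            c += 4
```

p=3,n=1: 3>1, c = 0+2 = 2
p=3,n=2: 3>2, c = 2+1 = 3
p=3,n=3: not 3>3, c = 3+4 = 7
p=4,n=1: 4>1, c = 7+3 = 10
p=4,n=2: 4>2, c = 10+2 = 12
p=4,n=3: 4>3, c = 12+1 = 13
p=5,n=1: 5>1, c = 13+4 = 17
p=5,n=2: 5>2, c = 17+3 = 20
p=5,n=3: 5>3, c = 20+2 = 22
p=6,n=1: 6>1, c = 22+5 = 27
p=6,n=2: 6>2, c = 27+4 = 31
p=6,n=3: 6>3, c = 31+3 = 34

34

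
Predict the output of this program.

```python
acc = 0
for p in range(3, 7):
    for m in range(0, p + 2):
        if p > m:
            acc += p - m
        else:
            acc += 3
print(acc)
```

76

p=3,m=0: 3>0, acc = 0+3 = 3
p=3,m=1: 3>1, acc = 3+2 = 5
p=3,m=2: 3>2, acc = 5+1 = 6
p=3,m=3: not 3>3, acc = 6+3 = 9
p=3,m=4: not 3>4, acc = 9+3 = 12
p=4,m=0: 4>0, acc = 12+4 = 16
p=4,m=1: 4>1, acc = 16+3 = 19
p=4,m=2: 4>2, acc = 19+2 = 21
p=4,m=3: 4>3, acc = 21+1 = 22
p=4,m=4: not 4>4, acc = 22+3 = 25
p=4,m=5: not 4>5, acc = 25+3 = 28
p=5,m=0: 5>0, acc = 28+5 = 33
p=5,m=1: 5>1, acc = 33+4 = 37
p=5,m=2: 5>2, acc = 37+3 = 40
p=5,m=3: 5>3, acc = 40+2 = 42
p=5,m=4: 5>4, acc = 42+1 = 43
p=5,m=5: not 5>5, acc = 43+3 = 46
p=5,m=6: not 5>6, acc = 46+3 = 49
p=6,m=0: 6>0, acc = 49+6 = 55
p=6,m=1: 6>1, acc = 55+5 = 60
p=6,m=2: 6>2, acc = 60+4 = 64
p=6,m=3: 6>3, acc = 64+3 = 67
p=6,m=4: 6>4, acc = 67+2 = 69
p=6,m=5: 6>5, acc = 69+1 = 70
p=6,m=6: not 6>6, acc = 70+3 = 73
p=6,m=7: not 6>7, acc = 73+3 = 76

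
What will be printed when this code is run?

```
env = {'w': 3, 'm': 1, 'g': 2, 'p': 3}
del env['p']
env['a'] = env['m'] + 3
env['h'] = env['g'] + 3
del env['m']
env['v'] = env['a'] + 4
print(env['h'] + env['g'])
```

7

del 'p' → {'w': 3, 'm': 1, 'g': 2}
env['a'] = env['m']+3 = 4 → {'w': 3, 'm': 1, 'g': 2, 'a': 4}
env['h'] = env['g']+3 = 5 → {'w': 3, 'm': 1, 'g': 2, 'a': 4, 'h': 5}
del 'm' → {'w': 3, 'g': 2, 'a': 4, 'h': 5}
env['v'] = env['a']+4 = 8 → {'w': 3, 'g': 2, 'a': 4, 'h': 5, 'v': 8}
env['h']+env['g'] = 5+2 = 7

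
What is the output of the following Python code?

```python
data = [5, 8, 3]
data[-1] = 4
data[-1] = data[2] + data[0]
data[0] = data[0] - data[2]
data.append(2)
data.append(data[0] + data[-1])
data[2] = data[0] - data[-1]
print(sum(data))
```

2

data[-1] = 4 → [5, 8, 4]
data[-1] = data[2]+data[0] = 4+5 = 9 → [5, 8, 9]
data[0] = data[0]-data[2] = 5-9 = -4 → [-4, 8, 9]
append 2 → [-4, 8, 9, 2]
append data[0]+data[-1] = (-4)+2 = -2 → [-4, 8, 9, 2, -2]
data[2] = data[0]-data[-1] = (-4)-(-2) = -2 → [-4, 8, -2, 2, -2]
sum = 2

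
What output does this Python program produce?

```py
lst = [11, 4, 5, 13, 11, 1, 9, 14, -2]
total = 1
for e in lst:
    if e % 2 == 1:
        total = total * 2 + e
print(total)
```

655

e=11: odd, total = 1*2+11 = 13
e=4: not odd
e=5: odd, total = 13*2+5 = 31
e=13: odd, total = 31*2+13 = 75
e=11: odd, total = 75*2+11 = 161
e=1: odd, total = 161*2+1 = 323
e=9: odd, total = 323*2+9 = 655
e=14: not odd
e=-2: not odd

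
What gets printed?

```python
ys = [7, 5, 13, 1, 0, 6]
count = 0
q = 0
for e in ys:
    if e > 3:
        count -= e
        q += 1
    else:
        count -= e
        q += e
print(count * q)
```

e=7: >3, count = 0-7 = -7; q=1
e=5: >3, count = (-7)-5 = -12; q=2
e=13: >3, count = (-12)-13 = -25; q=3
e=1: not >3, count = (-25)-1 = -26; q=4
e=0: not >3, count = (-26)-0 = -26; q=4
e=6: >3, count = (-26)-6 = -32; q=5
count*q = (-32)*5 = -160

-160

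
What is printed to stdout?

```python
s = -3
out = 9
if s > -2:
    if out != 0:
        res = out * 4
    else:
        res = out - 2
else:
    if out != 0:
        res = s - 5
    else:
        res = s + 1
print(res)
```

-8

s=-3, out=9
s > -2 is False; out != 0 is True
→ res = s - 5 = -8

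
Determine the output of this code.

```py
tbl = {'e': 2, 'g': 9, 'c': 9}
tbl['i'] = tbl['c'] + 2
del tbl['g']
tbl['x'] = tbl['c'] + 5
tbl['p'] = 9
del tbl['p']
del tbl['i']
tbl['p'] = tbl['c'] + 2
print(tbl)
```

tbl['i'] = tbl['c']+2 = 11 → {'e': 2, 'g': 9, 'c': 9, 'i': 11}
del 'g' → {'e': 2, 'c': 9, 'i': 11}
tbl['x'] = tbl['c']+5 = 14 → {'e': 2, 'c': 9, 'i': 11, 'x': 14}
tbl['p'] = 9 → {'e': 2, 'c': 9, 'i': 11, 'x': 14, 'p': 9}
del 'p' → {'e': 2, 'c': 9, 'i': 11, 'x': 14}
del 'i' → {'e': 2, 'c': 9, 'x': 14}
tbl['p'] = tbl['c']+2 = 11 → {'e': 2, 'c': 9, 'x': 14, 'p': 11}

{'e': 2, 'c': 9, 'x': 14, 'p': 11}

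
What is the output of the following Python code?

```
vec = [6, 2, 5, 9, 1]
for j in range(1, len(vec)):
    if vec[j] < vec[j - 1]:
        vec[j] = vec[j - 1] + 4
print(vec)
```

j=1: 2<6, vec[1] = 6+4 = 10 → [6, 10, 5, 9, 1]
j=2: 5<10, vec[2] = 10+4 = 14 → [6, 10, 14, 9, 1]
j=3: 9<14, vec[3] = 14+4 = 18 → [6, 10, 14, 18, 1]
j=4: 1<18, vec[4] = 18+4 = 22 → [6, 10, 14, 18, 22]

[6, 10, 14, 18, 22]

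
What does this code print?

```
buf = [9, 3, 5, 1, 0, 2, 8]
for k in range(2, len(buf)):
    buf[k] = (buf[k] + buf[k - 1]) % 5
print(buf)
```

k=2: buf[2] = (5+3)%5 = 3 → [9, 3, 3, 1, 0, 2, 8]
k=3: buf[3] = (1+3)%5 = 4 → [9, 3, 3, 4, 0, 2, 8]
k=4: buf[4] = (0+4)%5 = 4 → [9, 3, 3, 4, 4, 2, 8]
k=5: buf[5] = (2+4)%5 = 1 → [9, 3, 3, 4, 4, 1, 8]
k=6: buf[6] = (8+1)%5 = 4 → [9, 3, 3, 4, 4, 1, 4]

[9, 3, 3, 4, 4, 1, 4]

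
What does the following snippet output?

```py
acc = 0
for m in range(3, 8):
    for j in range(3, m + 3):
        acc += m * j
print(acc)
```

725

m=3,j=3: acc = 0+9 = 9
m=3,j=4: acc = 9+12 = 21
m=3,j=5: acc = 21+15 = 36
m=4,j=3: acc = 36+12 = 48
m=4,j=4: acc = 48+16 = 64
m=4,j=5: acc = 64+20 = 84
m=4,j=6: acc = 84+24 = 108
m=5,j=3: acc = 108+15 = 123
m=5,j=4: acc = 123+20 = 143
m=5,j=5: acc = 143+25 = 168
m=5,j=6: acc = 168+30 = 198
m=5,j=7: acc = 198+35 = 233
m=6,j=3: acc = 233+18 = 251
m=6,j=4: acc = 251+24 = 275
m=6,j=5: acc = 275+30 = 305
m=6,j=6: acc = 305+36 = 341
m=6,j=7: acc = 341+42 = 383
m=6,j=8: acc = 383+48 = 431
m=7,j=3: acc = 431+21 = 452
m=7,j=4: acc = 452+28 = 480
m=7,j=5: acc = 480+35 = 515
m=7,j=6: acc = 515+42 = 557
m=7,j=7: acc = 557+49 = 606
m=7,j=8: acc = 606+56 = 662
m=7,j=9: acc = 662+63 = 725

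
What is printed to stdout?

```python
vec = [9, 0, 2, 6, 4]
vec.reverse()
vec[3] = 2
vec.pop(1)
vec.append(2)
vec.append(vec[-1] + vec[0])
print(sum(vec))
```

reverse → [4, 6, 2, 0, 9]
vec[3] = 2 → [4, 6, 2, 2, 9]
pop(1) removes 6 → [4, 2, 2, 9]
append 2 → [4, 2, 2, 9, 2]
append vec[-1]+vec[0] = 2+4 = 6 → [4, 2, 2, 9, 2, 6]
sum = 25

25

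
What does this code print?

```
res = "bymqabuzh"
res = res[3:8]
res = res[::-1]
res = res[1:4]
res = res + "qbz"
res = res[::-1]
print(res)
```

zbqabu

slice [3:8] → 'qabuz'
reverse → 'zubaq'
slice [1:4] → 'uba'
+ 'qbz' → 'ubaqbz'
reverse → 'zbqabu'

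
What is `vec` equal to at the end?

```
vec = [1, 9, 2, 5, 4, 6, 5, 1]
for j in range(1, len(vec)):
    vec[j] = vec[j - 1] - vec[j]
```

j=1: vec[1] = 1-9 = -8 → [1, -8, 2, 5, 4, 6, 5, 1]
j=2: vec[2] = (-8)-2 = -10 → [1, -8, -10, 5, 4, 6, 5, 1]
j=3: vec[3] = (-10)-5 = -15 → [1, -8, -10, -15, 4, 6, 5, 1]
j=4: vec[4] = (-15)-4 = -19 → [1, -8, -10, -15, -19, 6, 5, 1]
j=5: vec[5] = (-19)-6 = -25 → [1, -8, -10, -15, -19, -25, 5, 1]
j=6: vec[6] = (-25)-5 = -30 → [1, -8, -10, -15, -19, -25, -30, 1]
j=7: vec[7] = (-30)-1 = -31 → [1, -8, -10, -15, -19, -25, -30, -31]

[1, -8, -10, -15, -19, -25, -30, -31]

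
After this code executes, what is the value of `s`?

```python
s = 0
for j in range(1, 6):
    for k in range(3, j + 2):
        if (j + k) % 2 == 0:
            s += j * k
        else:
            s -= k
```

j=2,k=3: odd sum, s = 0-3 = -3
j=3,k=3: even sum, s = (-3)+9 = 6
j=3,k=4: odd sum, s = 6-4 = 2
j=4,k=3: odd sum, s = 2-3 = -1
j=4,k=4: even sum, s = (-1)+16 = 15
j=4,k=5: odd sum, s = 15-5 = 10
j=5,k=3: even sum, s = 10+15 = 25
j=5,k=4: odd sum, s = 25-4 = 21
j=5,k=5: even sum, s = 21+25 = 46
j=5,k=6: odd sum, s = 46-6 = 40

40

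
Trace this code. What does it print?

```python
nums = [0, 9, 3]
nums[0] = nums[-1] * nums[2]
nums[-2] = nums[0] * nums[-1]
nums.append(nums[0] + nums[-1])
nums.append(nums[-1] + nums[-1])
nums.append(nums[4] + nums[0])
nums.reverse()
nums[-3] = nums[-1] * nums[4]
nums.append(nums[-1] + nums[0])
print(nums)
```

nums[0] = nums[-1]*nums[2] = 3*3 = 9 → [9, 9, 3]
nums[-2] = nums[0]*nums[-1] = 9*3 = 27 → [9, 27, 3]
append nums[0]+nums[-1] = 9+3 = 12 → [9, 27, 3, 12]
append nums[-1]+nums[-1] = 12+12 = 24 → [9, 27, 3, 12, 24]
append nums[4]+nums[0] = 24+9 = 33 → [9, 27, 3, 12, 24, 33]
reverse → [33, 24, 12, 3, 27, 9]
nums[-3] = nums[-1]*nums[4] = 9*27 = 243 → [33, 24, 12, 243, 27, 9]
append nums[-1]+nums[0] = 9+33 = 42 → [33, 24, 12, 243, 27, 9, 42]

[33, 24, 12, 243, 27, 9, 42]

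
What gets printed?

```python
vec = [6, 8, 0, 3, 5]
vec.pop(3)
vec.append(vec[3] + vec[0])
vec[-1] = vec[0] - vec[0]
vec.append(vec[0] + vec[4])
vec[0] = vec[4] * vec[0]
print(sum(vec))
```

19

pop(3) removes 3 → [6, 8, 0, 5]
append vec[3]+vec[0] = 5+6 = 11 → [6, 8, 0, 5, 11]
vec[-1] = vec[0]-vec[0] = 6-6 = 0 → [6, 8, 0, 5, 0]
append vec[0]+vec[4] = 6+0 = 6 → [6, 8, 0, 5, 0, 6]
vec[0] = vec[4]*vec[0] = 0*6 = 0 → [0, 8, 0, 5, 0, 6]
sum = 19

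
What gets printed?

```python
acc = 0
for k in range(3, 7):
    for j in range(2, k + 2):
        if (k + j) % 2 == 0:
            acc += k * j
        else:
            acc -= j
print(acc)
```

k=3,j=2: odd sum, acc = 0-2 = -2
k=3,j=3: even sum, acc = (-2)+9 = 7
k=3,j=4: odd sum, acc = 7-4 = 3
k=4,j=2: even sum, acc = 3+8 = 11
k=4,j=3: odd sum, acc = 11-3 = 8
k=4,j=4: even sum, acc = 8+16 = 24
k=4,j=5: odd sum, acc = 24-5 = 19
k=5,j=2: odd sum, acc = 19-2 = 17
k=5,j=3: even sum, acc = 17+15 = 32
k=5,j=4: odd sum, acc = 32-4 = 28
k=5,j=5: even sum, acc = 28+25 = 53
k=5,j=6: odd sum, acc = 53-6 = 47
k=6,j=2: even sum, acc = 47+12 = 59
k=6,j=3: odd sum, acc = 59-3 = 56
k=6,j=4: even sum, acc = 56+24 = 80
k=6,j=5: odd sum, acc = 80-5 = 75
k=6,j=6: even sum, acc = 75+36 = 111
k=6,j=7: odd sum, acc = 111-7 = 104

104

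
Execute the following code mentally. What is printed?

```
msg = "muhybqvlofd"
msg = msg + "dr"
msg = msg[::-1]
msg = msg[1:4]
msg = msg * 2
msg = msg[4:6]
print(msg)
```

+ 'dr' → 'muhybqvlofddr'
reverse → 'rddfolvqbyhum'
slice [1:4] → 'ddf'
repeat ×2 → 'ddfddf'
slice [4:6] → 'df'

df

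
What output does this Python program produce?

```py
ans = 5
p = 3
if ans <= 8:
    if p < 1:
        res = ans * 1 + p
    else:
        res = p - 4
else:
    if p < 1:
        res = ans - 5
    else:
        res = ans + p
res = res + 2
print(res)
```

1

ans=5, p=3
ans <= 8 is True; p < 1 is False
→ res = p - 4 = -1
res = (-1)+2 = 1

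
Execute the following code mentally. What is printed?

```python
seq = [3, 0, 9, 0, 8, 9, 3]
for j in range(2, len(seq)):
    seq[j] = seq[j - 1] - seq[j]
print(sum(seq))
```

j=2: seq[2] = 0-9 = -9 → [3, 0, -9, 0, 8, 9, 3]
j=3: seq[3] = (-9)-0 = -9 → [3, 0, -9, -9, 8, 9, 3]
j=4: seq[4] = (-9)-8 = -17 → [3, 0, -9, -9, -17, 9, 3]
j=5: seq[5] = (-17)-9 = -26 → [3, 0, -9, -9, -17, -26, 3]
j=6: seq[6] = (-26)-3 = -29 → [3, 0, -9, -9, -17, -26, -29]
sum = -87

-87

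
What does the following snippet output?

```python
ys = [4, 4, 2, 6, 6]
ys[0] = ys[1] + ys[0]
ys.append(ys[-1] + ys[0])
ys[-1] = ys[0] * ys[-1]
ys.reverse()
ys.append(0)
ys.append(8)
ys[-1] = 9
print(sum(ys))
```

ys[0] = ys[1]+ys[0] = 4+4 = 8 → [8, 4, 2, 6, 6]
append ys[-1]+ys[0] = 6+8 = 14 → [8, 4, 2, 6, 6, 14]
ys[-1] = ys[0]*ys[-1] = 8*14 = 112 → [8, 4, 2, 6, 6, 112]
reverse → [112, 6, 6, 2, 4, 8]
append 0 → [112, 6, 6, 2, 4, 8, 0]
append 8 → [112, 6, 6, 2, 4, 8, 0, 8]
ys[-1] = 9 → [112, 6, 6, 2, 4, 8, 0, 9]
sum = 147

147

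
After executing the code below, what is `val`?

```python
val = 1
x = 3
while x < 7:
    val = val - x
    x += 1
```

-17

x=3: val = 1-3 = -2
x=4: val = (-2)-4 = -6
x=5: val = (-6)-5 = -11
x=6: val = (-11)-6 = -17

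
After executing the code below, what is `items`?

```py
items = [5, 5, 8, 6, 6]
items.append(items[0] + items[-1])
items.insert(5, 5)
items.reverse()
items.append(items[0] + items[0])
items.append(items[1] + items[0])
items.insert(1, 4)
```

append items[0]+items[-1] = 5+6 = 11 → [5, 5, 8, 6, 6, 11]
insert 5 at 5 → [5, 5, 8, 6, 6, 5, 11]
reverse → [11, 5, 6, 6, 8, 5, 5]
append items[0]+items[0] = 11+11 = 22 → [11, 5, 6, 6, 8, 5, 5, 22]
append items[1]+items[0] = 5+11 = 16 → [11, 5, 6, 6, 8, 5, 5, 22, 16]
insert 4 at 1 → [11, 4, 5, 6, 6, 8, 5, 5, 22, 16]

[11, 4, 5, 6, 6, 8, 5, 5, 22, 16]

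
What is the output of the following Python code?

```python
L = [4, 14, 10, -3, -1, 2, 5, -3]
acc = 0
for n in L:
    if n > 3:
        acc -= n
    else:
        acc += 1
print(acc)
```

n=4: >3, acc = 0-4 = -4
n=14: >3, acc = (-4)-14 = -18
n=10: >3, acc = (-18)-10 = -28
n=-3: not >3, acc = (-28)+1 = -27
n=-1: not >3, acc = (-27)+1 = -26
n=2: not >3, acc = (-26)+1 = -25
n=5: >3, acc = (-25)-5 = -30
n=-3: not >3, acc = (-30)+1 = -29

-29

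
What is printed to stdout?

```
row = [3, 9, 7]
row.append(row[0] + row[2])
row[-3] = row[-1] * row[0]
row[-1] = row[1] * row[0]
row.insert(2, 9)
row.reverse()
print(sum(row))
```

139

append row[0]+row[2] = 3+7 = 10 → [3, 9, 7, 10]
row[-3] = row[-1]*row[0] = 10*3 = 30 → [3, 30, 7, 10]
row[-1] = row[1]*row[0] = 30*3 = 90 → [3, 30, 7, 90]
insert 9 at 2 → [3, 30, 9, 7, 90]
reverse → [90, 7, 9, 30, 3]
sum = 139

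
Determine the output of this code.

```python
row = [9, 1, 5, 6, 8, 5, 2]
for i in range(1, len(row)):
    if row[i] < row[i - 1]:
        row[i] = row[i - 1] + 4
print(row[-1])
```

33

i=1: 1<9, row[1] = 9+4 = 13 → [9, 13, 5, 6, 8, 5, 2]
i=2: 5<13, row[2] = 13+4 = 17 → [9, 13, 17, 6, 8, 5, 2]
i=3: 6<17, row[3] = 17+4 = 21 → [9, 13, 17, 21, 8, 5, 2]
i=4: 8<21, row[4] = 21+4 = 25 → [9, 13, 17, 21, 25, 5, 2]
i=5: 5<25, row[5] = 25+4 = 29 → [9, 13, 17, 21, 25, 29, 2]
i=6: 2<29, row[6] = 29+4 = 33 → [9, 13, 17, 21, 25, 29, 33]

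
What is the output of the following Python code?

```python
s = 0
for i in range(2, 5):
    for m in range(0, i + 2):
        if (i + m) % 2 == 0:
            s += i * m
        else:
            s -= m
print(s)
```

i=2,m=0: even sum, s = 0+0 = 0
i=2,m=1: odd sum, s = 0-1 = -1
i=2,m=2: even sum, s = (-1)+4 = 3
i=2,m=3: odd sum, s = 3-3 = 0
i=3,m=0: odd sum, s = 0-0 = 0
i=3,m=1: even sum, s = 0+3 = 3
i=3,m=2: odd sum, s = 3-2 = 1
i=3,m=3: even sum, s = 1+9 = 10
i=3,m=4: odd sum, s = 10-4 = 6
i=4,m=0: even sum, s = 6+0 = 6
i=4,m=1: odd sum, s = 6-1 = 5
i=4,m=2: even sum, s = 5+8 = 13
i=4,m=3: odd sum, s = 13-3 = 10
i=4,m=4: even sum, s = 10+16 = 26
i=4,m=5: odd sum, s = 26-5 = 21

21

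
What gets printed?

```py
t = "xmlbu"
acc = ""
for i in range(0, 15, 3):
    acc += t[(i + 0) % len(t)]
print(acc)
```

i=0: add t[0]='x' → 'x'
i=3: add t[3]='b' → 'xb'
i=6: add t[1]='m' → 'xbm'
i=9: add t[4]='u' → 'xbmu'
i=12: add t[2]='l' → 'xbmul'

xbmul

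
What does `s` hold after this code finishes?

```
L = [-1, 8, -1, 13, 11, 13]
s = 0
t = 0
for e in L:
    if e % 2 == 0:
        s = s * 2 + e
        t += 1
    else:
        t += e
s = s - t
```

-28

e=-1: not even; t=-1
e=8: even, s = 0*2+8 = 8; t=0
e=-1: not even; t=-1
e=13: not even; t=12
e=11: not even; t=23
e=13: not even; t=36
s-t = 8-36 = -28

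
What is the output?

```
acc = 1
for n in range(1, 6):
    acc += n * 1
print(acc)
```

16

n=1: acc = 1+1*1 = 2
n=2: acc = 2+2*1 = 4
n=3: acc = 4+3*1 = 7
n=4: acc = 7+4*1 = 11
n=5: acc = 11+5*1 = 16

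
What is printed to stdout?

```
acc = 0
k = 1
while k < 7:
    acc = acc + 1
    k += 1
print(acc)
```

6

k=1: acc = 0+1 = 1
k=2: acc = 1+1 = 2
k=3: acc = 2+1 = 3
k=4: acc = 3+1 = 4
k=5: acc = 4+1 = 5
k=6: acc = 5+1 = 6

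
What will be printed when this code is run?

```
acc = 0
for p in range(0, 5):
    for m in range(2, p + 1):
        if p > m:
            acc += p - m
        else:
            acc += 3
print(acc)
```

13

p=2,m=2: not 2>2, acc = 0+3 = 3
p=3,m=2: 3>2, acc = 3+1 = 4
p=3,m=3: not 3>3, acc = 4+3 = 7
p=4,m=2: 4>2, acc = 7+2 = 9
p=4,m=3: 4>3, acc = 9+1 = 10
p=4,m=4: not 4>4, acc = 10+3 = 13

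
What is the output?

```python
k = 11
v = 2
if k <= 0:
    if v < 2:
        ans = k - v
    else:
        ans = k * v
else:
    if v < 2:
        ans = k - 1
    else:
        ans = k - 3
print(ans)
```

k=11, v=2
k <= 0 is False; v < 2 is False
→ ans = k - 3 = 8

8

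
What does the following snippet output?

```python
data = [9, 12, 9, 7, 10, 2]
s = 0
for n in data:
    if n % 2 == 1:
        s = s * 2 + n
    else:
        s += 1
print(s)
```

67

n=9: odd, s = 0*2+9 = 9
n=12: not odd, s = 9+1 = 10
n=9: odd, s = 10*2+9 = 29
n=7: odd, s = 29*2+7 = 65
n=10: not odd, s = 65+1 = 66
n=2: not odd, s = 66+1 = 67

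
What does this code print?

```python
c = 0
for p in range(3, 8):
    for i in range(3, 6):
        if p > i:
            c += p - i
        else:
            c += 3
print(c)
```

37

p=3,i=3: not 3>3, c = 0+3 = 3
p=3,i=4: not 3>4, c = 3+3 = 6
p=3,i=5: not 3>5, c = 6+3 = 9
p=4,i=3: 4>3, c = 9+1 = 10
p=4,i=4: not 4>4, c = 10+3 = 13
p=4,i=5: not 4>5, c = 13+3 = 16
p=5,i=3: 5>3, c = 16+2 = 18
p=5,i=4: 5>4, c = 18+1 = 19
p=5,i=5: not 5>5, c = 19+3 = 22
p=6,i=3: 6>3, c = 22+3 = 25
p=6,i=4: 6>4, c = 25+2 = 27
p=6,i=5: 6>5, c = 27+1 = 28
p=7,i=3: 7>3, c = 28+4 = 32
p=7,i=4: 7>4, c = 32+3 = 35
p=7,i=5: 7>5, c = 35+2 = 37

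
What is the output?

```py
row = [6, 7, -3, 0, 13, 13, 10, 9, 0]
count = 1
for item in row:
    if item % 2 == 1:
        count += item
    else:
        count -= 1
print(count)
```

36

item=6: not odd, count = 1-1 = 0
item=7: odd, count = 0+7 = 7
item=-3: odd, count = 7+(-3) = 4
item=0: not odd, count = 4-1 = 3
item=13: odd, count = 3+13 = 16
item=13: odd, count = 16+13 = 29
item=10: not odd, count = 29-1 = 28
item=9: odd, count = 28+9 = 37
item=0: not odd, count = 37-1 = 36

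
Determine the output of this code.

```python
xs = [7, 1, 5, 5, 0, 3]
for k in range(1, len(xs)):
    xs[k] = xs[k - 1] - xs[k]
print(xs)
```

[7, 6, 1, -4, -4, -7]

k=1: xs[1] = 7-1 = 6 → [7, 6, 5, 5, 0, 3]
k=2: xs[2] = 6-5 = 1 → [7, 6, 1, 5, 0, 3]
k=3: xs[3] = 1-5 = -4 → [7, 6, 1, -4, 0, 3]
k=4: xs[4] = (-4)-0 = -4 → [7, 6, 1, -4, -4, 3]
k=5: xs[5] = (-4)-3 = -7 → [7, 6, 1, -4, -4, -7]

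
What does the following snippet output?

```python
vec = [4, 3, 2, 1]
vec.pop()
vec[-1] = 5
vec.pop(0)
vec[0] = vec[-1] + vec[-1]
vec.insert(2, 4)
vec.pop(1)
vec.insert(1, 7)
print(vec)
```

pop() removes 1 → [4, 3, 2]
vec[-1] = 5 → [4, 3, 5]
pop(0) removes 4 → [3, 5]
vec[0] = vec[-1]+vec[-1] = 5+5 = 10 → [10, 5]
insert 4 at 2 → [10, 5, 4]
pop(1) removes 5 → [10, 4]
insert 7 at 1 → [10, 7, 4]

[10, 7, 4]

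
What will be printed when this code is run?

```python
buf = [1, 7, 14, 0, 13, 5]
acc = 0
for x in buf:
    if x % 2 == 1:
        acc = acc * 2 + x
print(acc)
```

x=1: odd, acc = 0*2+1 = 1
x=7: odd, acc = 1*2+7 = 9
x=14: not odd
x=0: not odd
x=13: odd, acc = 9*2+13 = 31
x=5: odd, acc = 31*2+5 = 67

67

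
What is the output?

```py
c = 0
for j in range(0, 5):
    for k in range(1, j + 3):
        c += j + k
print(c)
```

j=0,k=1: c = 0+1 = 1
j=0,k=2: c = 1+2 = 3
j=1,k=1: c = 3+2 = 5
j=1,k=2: c = 5+3 = 8
j=1,k=3: c = 8+4 = 12
j=2,k=1: c = 12+3 = 15
j=2,k=2: c = 15+4 = 19
j=2,k=3: c = 19+5 = 24
j=2,k=4: c = 24+6 = 30
j=3,k=1: c = 30+4 = 34
j=3,k=2: c = 34+5 = 39
j=3,k=3: c = 39+6 = 45
j=3,k=4: c = 45+7 = 52
j=3,k=5: c = 52+8 = 60
j=4,k=1: c = 60+5 = 65
j=4,k=2: c = 65+6 = 71
j=4,k=3: c = 71+7 = 78
j=4,k=4: c = 78+8 = 86
j=4,k=5: c = 86+9 = 95
j=4,k=6: c = 95+10 = 105

105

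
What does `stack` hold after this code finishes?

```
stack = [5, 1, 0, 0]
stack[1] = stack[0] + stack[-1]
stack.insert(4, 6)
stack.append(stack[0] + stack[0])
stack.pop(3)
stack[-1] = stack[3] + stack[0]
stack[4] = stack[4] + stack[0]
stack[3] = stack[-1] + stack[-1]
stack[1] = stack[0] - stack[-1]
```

stack[1] = stack[0]+stack[-1] = 5+0 = 5 → [5, 5, 0, 0]
insert 6 at 4 → [5, 5, 0, 0, 6]
append stack[0]+stack[0] = 5+5 = 10 → [5, 5, 0, 0, 6, 10]
pop(3) removes 0 → [5, 5, 0, 6, 10]
stack[-1] = stack[3]+stack[0] = 6+5 = 11 → [5, 5, 0, 6, 11]
stack[4] = stack[4]+stack[0] = 11+5 = 16 → [5, 5, 0, 6, 16]
stack[3] = stack[-1]+stack[-1] = 16+16 = 32 → [5, 5, 0, 32, 16]
stack[1] = stack[0]-stack[-1] = 5-16 = -11 → [5, -11, 0, 32, 16]

[5, -11, 0, 32, 16]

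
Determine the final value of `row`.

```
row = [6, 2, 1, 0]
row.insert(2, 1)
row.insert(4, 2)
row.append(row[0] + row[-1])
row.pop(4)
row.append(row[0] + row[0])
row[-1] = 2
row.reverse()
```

insert 1 at 2 → [6, 2, 1, 1, 0]
insert 2 at 4 → [6, 2, 1, 1, 2, 0]
append row[0]+row[-1] = 6+0 = 6 → [6, 2, 1, 1, 2, 0, 6]
pop(4) removes 2 → [6, 2, 1, 1, 0, 6]
append row[0]+row[0] = 6+6 = 12 → [6, 2, 1, 1, 0, 6, 12]
row[-1] = 2 → [6, 2, 1, 1, 0, 6, 2]
reverse → [2, 6, 0, 1, 1, 2, 6]

[2, 6, 0, 1, 1, 2, 6]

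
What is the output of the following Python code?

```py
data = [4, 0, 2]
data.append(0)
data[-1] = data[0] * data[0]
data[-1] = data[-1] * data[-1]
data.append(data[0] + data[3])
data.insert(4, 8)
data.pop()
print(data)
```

append 0 → [4, 0, 2, 0]
data[-1] = data[0]*data[0] = 4*4 = 16 → [4, 0, 2, 16]
data[-1] = data[-1]*data[-1] = 16*16 = 256 → [4, 0, 2, 256]
append data[0]+data[3] = 4+256 = 260 → [4, 0, 2, 256, 260]
insert 8 at 4 → [4, 0, 2, 256, 8, 260]
pop() removes 260 → [4, 0, 2, 256, 8]

[4, 0, 2, 256, 8]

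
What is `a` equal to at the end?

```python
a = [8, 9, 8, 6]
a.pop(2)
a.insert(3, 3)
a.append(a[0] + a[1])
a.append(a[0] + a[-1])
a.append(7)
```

pop(2) removes 8 → [8, 9, 6]
insert 3 at 3 → [8, 9, 6, 3]
append a[0]+a[1] = 8+9 = 17 → [8, 9, 6, 3, 17]
append a[0]+a[-1] = 8+17 = 25 → [8, 9, 6, 3, 17, 25]
append 7 → [8, 9, 6, 3, 17, 25, 7]

[8, 9, 6, 3, 17, 25, 7]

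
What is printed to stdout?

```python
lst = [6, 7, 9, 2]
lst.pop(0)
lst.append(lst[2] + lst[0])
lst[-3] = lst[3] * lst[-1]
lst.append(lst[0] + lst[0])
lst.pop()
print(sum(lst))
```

99

pop(0) removes 6 → [7, 9, 2]
append lst[2]+lst[0] = 2+7 = 9 → [7, 9, 2, 9]
lst[-3] = lst[3]*lst[-1] = 9*9 = 81 → [7, 81, 2, 9]
append lst[0]+lst[0] = 7+7 = 14 → [7, 81, 2, 9, 14]
pop() removes 14 → [7, 81, 2, 9]
sum = 99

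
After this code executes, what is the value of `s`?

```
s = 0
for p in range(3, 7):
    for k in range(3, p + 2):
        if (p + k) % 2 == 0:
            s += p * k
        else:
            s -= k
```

88

p=3,k=3: even sum, s = 0+9 = 9
p=3,k=4: odd sum, s = 9-4 = 5
p=4,k=3: odd sum, s = 5-3 = 2
p=4,k=4: even sum, s = 2+16 = 18
p=4,k=5: odd sum, s = 18-5 = 13
p=5,k=3: even sum, s = 13+15 = 28
p=5,k=4: odd sum, s = 28-4 = 24
p=5,k=5: even sum, s = 24+25 = 49
p=5,k=6: odd sum, s = 49-6 = 43
p=6,k=3: odd sum, s = 43-3 = 40
p=6,k=4: even sum, s = 40+24 = 64
p=6,k=5: odd sum, s = 64-5 = 59
p=6,k=6: even sum, s = 59+36 = 95
p=6,k=7: odd sum, s = 95-7 = 88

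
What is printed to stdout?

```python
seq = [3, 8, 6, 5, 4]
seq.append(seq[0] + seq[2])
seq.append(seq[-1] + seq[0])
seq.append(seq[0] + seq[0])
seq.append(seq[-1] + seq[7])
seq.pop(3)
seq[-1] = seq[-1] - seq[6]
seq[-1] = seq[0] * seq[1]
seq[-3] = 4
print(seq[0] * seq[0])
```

append seq[0]+seq[2] = 3+6 = 9 → [3, 8, 6, 5, 4, 9]
append seq[-1]+seq[0] = 9+3 = 12 → [3, 8, 6, 5, 4, 9, 12]
append seq[0]+seq[0] = 3+3 = 6 → [3, 8, 6, 5, 4, 9, 12, 6]
append seq[-1]+seq[7] = 6+6 = 12 → [3, 8, 6, 5, 4, 9, 12, 6, 12]
pop(3) removes 5 → [3, 8, 6, 4, 9, 12, 6, 12]
seq[-1] = seq[-1]-seq[6] = 12-6 = 6 → [3, 8, 6, 4, 9, 12, 6, 6]
seq[-1] = seq[0]*seq[1] = 3*8 = 24 → [3, 8, 6, 4, 9, 12, 6, 24]
seq[-3] = 4 → [3, 8, 6, 4, 9, 4, 6, 24]
seq[0]*seq[0] = 3*3 = 9

9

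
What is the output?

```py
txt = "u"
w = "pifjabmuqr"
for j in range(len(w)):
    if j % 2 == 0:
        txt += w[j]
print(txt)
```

j=0: add 'p' → 'up'
j=1: skip
j=2: add 'f' → 'upf'
j=3: skip
j=4: add 'a' → 'upfa'
j=5: skip
j=6: add 'm' → 'upfam'
j=7: skip
j=8: add 'q' → 'upfamq'
j=9: skip

upfamq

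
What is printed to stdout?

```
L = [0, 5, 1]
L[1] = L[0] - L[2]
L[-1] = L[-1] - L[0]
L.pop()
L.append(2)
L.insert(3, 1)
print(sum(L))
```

2

L[1] = L[0]-L[2] = 0-1 = -1 → [0, -1, 1]
L[-1] = L[-1]-L[0] = 1-0 = 1 → [0, -1, 1]
pop() removes 1 → [0, -1]
append 2 → [0, -1, 2]
insert 1 at 3 → [0, -1, 2, 1]
sum = 2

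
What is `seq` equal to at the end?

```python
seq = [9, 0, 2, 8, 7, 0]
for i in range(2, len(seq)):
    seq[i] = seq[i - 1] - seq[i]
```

[9, 0, -2, -10, -17, -17]

i=2: seq[2] = 0-2 = -2 → [9, 0, -2, 8, 7, 0]
i=3: seq[3] = (-2)-8 = -10 → [9, 0, -2, -10, 7, 0]
i=4: seq[4] = (-10)-7 = -17 → [9, 0, -2, -10, -17, 0]
i=5: seq[5] = (-17)-0 = -17 → [9, 0, -2, -10, -17, -17]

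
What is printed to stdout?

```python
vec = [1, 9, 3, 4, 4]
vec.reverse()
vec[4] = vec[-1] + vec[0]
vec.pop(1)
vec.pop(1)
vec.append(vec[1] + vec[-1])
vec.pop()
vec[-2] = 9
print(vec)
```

reverse → [4, 4, 3, 9, 1]
vec[4] = vec[-1]+vec[0] = 1+4 = 5 → [4, 4, 3, 9, 5]
pop(1) removes 4 → [4, 3, 9, 5]
pop(1) removes 3 → [4, 9, 5]
append vec[1]+vec[-1] = 9+5 = 14 → [4, 9, 5, 14]
pop() removes 14 → [4, 9, 5]
vec[-2] = 9 → [4, 9, 5]

[4, 9, 5]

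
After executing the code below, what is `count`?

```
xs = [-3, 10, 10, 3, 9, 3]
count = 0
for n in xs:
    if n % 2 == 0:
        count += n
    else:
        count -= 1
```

16

n=-3: not even, count = 0-1 = -1
n=10: even, count = (-1)+10 = 9
n=10: even, count = 9+10 = 19
n=3: not even, count = 19-1 = 18
n=9: not even, count = 18-1 = 17
n=3: not even, count = 17-1 = 16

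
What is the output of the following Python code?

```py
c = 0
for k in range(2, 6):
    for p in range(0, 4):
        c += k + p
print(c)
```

k=2,p=0: c = 0+2 = 2
k=2,p=1: c = 2+3 = 5
k=2,p=2: c = 5+4 = 9
k=2,p=3: c = 9+5 = 14
k=3,p=0: c = 14+3 = 17
k=3,p=1: c = 17+4 = 21
k=3,p=2: c = 21+5 = 26
k=3,p=3: c = 26+6 = 32
k=4,p=0: c = 32+4 = 36
k=4,p=1: c = 36+5 = 41
k=4,p=2: c = 41+6 = 47
k=4,p=3: c = 47+7 = 54
k=5,p=0: c = 54+5 = 59
k=5,p=1: c = 59+6 = 65
k=5,p=2: c = 65+7 = 72
k=5,p=3: c = 72+8 = 80

80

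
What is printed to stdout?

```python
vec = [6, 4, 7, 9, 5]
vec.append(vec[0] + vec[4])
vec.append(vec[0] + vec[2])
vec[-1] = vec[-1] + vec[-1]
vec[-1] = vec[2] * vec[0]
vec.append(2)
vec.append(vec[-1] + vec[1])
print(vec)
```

append vec[0]+vec[4] = 6+5 = 11 → [6, 4, 7, 9, 5, 11]
append vec[0]+vec[2] = 6+7 = 13 → [6, 4, 7, 9, 5, 11, 13]
vec[-1] = vec[-1]+vec[-1] = 13+13 = 26 → [6, 4, 7, 9, 5, 11, 26]
vec[-1] = vec[2]*vec[0] = 7*6 = 42 → [6, 4, 7, 9, 5, 11, 42]
append 2 → [6, 4, 7, 9, 5, 11, 42, 2]
append vec[-1]+vec[1] = 2+4 = 6 → [6, 4, 7, 9, 5, 11, 42, 2, 6]

[6, 4, 7, 9, 5, 11, 42, 2, 6]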